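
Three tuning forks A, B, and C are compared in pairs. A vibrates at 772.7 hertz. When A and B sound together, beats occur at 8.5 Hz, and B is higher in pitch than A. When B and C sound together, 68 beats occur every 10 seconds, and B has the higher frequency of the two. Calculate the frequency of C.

B is above A, so f_B = 772.7 + 8.5 = 781.2 Hz.
B–C: Beat frequency = 68/10 = 6.8 Hz.
C is below B, so f_C = 781.2 − 6.8 = 774.4 Hz.

774.4 Hz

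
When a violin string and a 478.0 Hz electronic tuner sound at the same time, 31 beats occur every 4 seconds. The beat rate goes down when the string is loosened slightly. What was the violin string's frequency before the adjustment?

485.75 Hz

Beat frequency = 31/4 = 7.75 Hz.
|f − 478.0| = 7.75, so the violin string was at either 470.25 Hz or 485.75 Hz.
Reducing tension lowers a string's frequency; the adjustment lowers the violin string's frequency.
The beat rate fell, so the adjustment moved the violin string toward 478.0 Hz — it must have started above the reference.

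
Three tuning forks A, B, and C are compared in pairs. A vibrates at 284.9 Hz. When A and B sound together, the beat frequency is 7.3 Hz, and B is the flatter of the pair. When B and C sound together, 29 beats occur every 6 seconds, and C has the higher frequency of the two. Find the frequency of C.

282.4333 Hz

B is below A, so f_B = 284.9 − 7.3 = 277.6 Hz.
B–C: Beat frequency = 29/6 = 4.8333 Hz.
C is above B, so f_C = 277.6 + 4.8333 = 282.4333 Hz.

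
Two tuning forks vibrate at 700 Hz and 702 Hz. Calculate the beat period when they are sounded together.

0.500 s

f_beat = |700 − 702| = 2 Hz.
Beat period T = 1 / f_beat = 1 / 2 s.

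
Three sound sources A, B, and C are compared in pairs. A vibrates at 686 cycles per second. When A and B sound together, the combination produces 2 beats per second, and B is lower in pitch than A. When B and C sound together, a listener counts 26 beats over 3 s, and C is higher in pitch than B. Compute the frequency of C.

B is below A, so f_B = 686 − 2 = 684 Hz.
B–C: Beat frequency = 26/3 = 8.6667 Hz.
C is above B, so f_C = 684 + 8.6667 = 692.6667 Hz.

692.6667 Hz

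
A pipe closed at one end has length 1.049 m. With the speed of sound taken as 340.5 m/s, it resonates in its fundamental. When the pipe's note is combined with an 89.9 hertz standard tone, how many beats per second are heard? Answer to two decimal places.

8.75 Hz

Closed pipe (odd harmonics): f_n = n·v/(4L) = 1·340.5/(4·1.049) = 81.1487 Hz.
f_beat = |81.1487 − 89.9| = 8.75 Hz.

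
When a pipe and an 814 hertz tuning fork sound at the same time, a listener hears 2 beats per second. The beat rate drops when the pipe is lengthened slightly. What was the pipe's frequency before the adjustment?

816 Hz

|f − 814| = 2, so the pipe was at either 812 Hz or 816 Hz.
A longer pipe has a lower fundamental; the adjustment lowers the pipe's frequency.
The beat rate fell, so the adjustment moved the pipe toward 814 Hz — it must have started above the reference.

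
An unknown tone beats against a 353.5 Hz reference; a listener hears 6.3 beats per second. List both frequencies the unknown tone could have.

|f − 353.5| = 6.3, so f = 353.5 ± 6.3.

347.2 Hz or 359.8 Hz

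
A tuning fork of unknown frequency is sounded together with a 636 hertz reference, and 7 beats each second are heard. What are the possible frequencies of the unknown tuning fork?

|f − 636| = 7, so f = 636 ± 7.

629 Hz or 643 Hz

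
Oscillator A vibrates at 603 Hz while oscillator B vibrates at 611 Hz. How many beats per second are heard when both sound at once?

8 Hz

f_beat = |f₁ − f₂|.
|603 − 611| = 8 Hz.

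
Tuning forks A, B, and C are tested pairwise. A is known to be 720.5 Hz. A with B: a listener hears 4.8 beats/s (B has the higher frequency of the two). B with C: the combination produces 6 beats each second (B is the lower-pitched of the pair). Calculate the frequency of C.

B is above A, so f_B = 720.5 + 4.8 = 725.3 Hz.
C is above B, so f_C = 725.3 + 6 = 731.3 Hz.

731.3 Hz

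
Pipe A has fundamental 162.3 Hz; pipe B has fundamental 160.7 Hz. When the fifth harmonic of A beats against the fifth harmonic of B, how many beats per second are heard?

8.0 Hz

Fifth harmonic of the first: 5·162.3 = 811.5 Hz.
Fifth harmonic of the second: 5·160.7 = 803.5 Hz.
f_beat = |811.5 − 803.5| = 8.0 Hz.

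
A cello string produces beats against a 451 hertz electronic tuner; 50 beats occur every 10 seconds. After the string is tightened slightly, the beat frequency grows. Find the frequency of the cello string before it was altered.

Beat frequency = 50/10 = 5 Hz.
|f − 451| = 5, so the cello string was at either 446 Hz or 456 Hz.
Increasing tension raises a string's frequency; the adjustment raises the cello string's frequency.
The beat rate rose, so the adjustment moved the cello string further from 451 Hz — it was already above the reference.

456 Hz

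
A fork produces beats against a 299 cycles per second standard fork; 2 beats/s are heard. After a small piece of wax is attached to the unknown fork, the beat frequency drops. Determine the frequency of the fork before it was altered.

|f − 299| = 2, so the fork was at either 297 Hz or 301 Hz.
Loading a fork with wax lowers its frequency; the adjustment lowers the fork's frequency.
The beat rate fell, so the adjustment moved the fork toward 299 Hz — it must have started above the reference.

301 Hz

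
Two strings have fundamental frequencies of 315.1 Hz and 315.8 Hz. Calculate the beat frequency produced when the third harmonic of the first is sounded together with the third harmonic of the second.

2.1 Hz

Third harmonic of the first: 3·315.1 = 945.3 Hz.
Third harmonic of the second: 3·315.8 = 947.4 Hz.
f_beat = |945.3 − 947.4| = 2.1 Hz.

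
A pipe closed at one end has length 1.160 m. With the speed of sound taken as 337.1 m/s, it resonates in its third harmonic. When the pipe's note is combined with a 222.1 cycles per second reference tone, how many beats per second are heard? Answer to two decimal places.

Closed pipe (odd harmonics): f_n = n·v/(4L) = 3·337.1/(4·1.160) = 217.9526 Hz.
f_beat = |217.9526 − 222.1| = 4.15 Hz.

4.15 Hz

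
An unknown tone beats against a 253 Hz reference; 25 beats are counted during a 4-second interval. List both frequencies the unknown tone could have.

246.75 Hz or 259.25 Hz

Beat frequency = 25/4 = 6.25 Hz.
|f − 253| = 6.25, so f = 253 ± 6.25.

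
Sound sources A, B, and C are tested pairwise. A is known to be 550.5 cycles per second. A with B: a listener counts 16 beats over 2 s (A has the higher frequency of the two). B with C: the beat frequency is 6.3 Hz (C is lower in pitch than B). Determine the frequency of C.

536.2 Hz

A–B: Beat frequency = 16/2 = 8 Hz.
B is below A, so f_B = 550.5 − 8 = 542.5 Hz.
C is below B, so f_C = 542.5 − 6.3 = 536.2 Hz.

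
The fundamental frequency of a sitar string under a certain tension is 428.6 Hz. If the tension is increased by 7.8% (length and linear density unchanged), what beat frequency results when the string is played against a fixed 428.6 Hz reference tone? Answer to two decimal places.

16.40 Hz

For a string, f ∝ √T, so the new frequency is 428.6·√1.078 = 445.0016 Hz.
f_beat = |445.0016 − 428.6| = 16.40 Hz.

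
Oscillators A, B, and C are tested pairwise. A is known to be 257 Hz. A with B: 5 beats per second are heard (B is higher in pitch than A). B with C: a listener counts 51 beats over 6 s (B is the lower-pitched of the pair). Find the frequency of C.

B is above A, so f_B = 257 + 5 = 262 Hz.
B–C: Beat frequency = 51/6 = 8.5 Hz.
C is above B, so f_C = 262 + 8.5 = 270.5 Hz.

270.5 Hz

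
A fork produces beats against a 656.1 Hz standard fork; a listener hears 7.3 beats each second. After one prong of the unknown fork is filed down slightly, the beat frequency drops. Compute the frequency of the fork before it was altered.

648.8 Hz

|f − 656.1| = 7.3, so the fork was at either 648.8 Hz or 663.4 Hz.
Filing a prong removes mass and raises the fork's frequency; the adjustment raises the fork's frequency.
The beat rate fell, so the adjustment moved the fork toward 656.1 Hz — it must have started below the reference.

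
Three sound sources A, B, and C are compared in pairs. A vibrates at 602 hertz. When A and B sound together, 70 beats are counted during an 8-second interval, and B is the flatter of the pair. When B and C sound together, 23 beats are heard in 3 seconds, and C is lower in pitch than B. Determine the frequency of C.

A–B: Beat frequency = 70/8 = 8.75 Hz.
B is below A, so f_B = 602 − 8.75 = 593.25 Hz.
B–C: Beat frequency = 23/3 = 7.6667 Hz.
C is below B, so f_C = 593.25 − 7.6667 = 585.5833 Hz.

585.5833 Hz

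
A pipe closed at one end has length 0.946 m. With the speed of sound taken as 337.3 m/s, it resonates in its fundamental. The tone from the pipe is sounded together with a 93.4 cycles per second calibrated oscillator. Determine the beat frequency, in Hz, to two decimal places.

4.26 Hz

Closed pipe (odd harmonics): f_n = n·v/(4L) = 1·337.3/(4·0.946) = 89.1385 Hz.
f_beat = |89.1385 − 93.4| = 4.26 Hz.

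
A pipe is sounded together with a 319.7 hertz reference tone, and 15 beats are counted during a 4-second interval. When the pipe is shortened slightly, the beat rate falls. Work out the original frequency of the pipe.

315.95 Hz

Beat frequency = 15/4 = 3.75 Hz.
|f − 319.7| = 3.75, so the pipe was at either 315.95 Hz or 323.45 Hz.
A shorter pipe has a higher fundamental; the adjustment raises the pipe's frequency.
The beat rate fell, so the adjustment moved the pipe toward 319.7 Hz — it must have started below the reference.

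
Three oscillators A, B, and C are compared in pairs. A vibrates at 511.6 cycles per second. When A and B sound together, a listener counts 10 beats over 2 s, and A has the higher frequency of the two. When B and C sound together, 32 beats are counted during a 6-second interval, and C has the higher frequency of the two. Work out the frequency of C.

511.9333 Hz

A–B: Beat frequency = 10/2 = 5 Hz.
B is below A, so f_B = 511.6 − 5 = 506.6 Hz.
B–C: Beat frequency = 32/6 = 5.3333 Hz.
C is above B, so f_C = 506.6 + 5.3333 = 511.9333 Hz.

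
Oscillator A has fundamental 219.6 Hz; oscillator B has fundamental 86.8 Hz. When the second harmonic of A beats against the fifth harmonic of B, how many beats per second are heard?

5.2 Hz

Second harmonic of the first: 2·219.6 = 439.2 Hz.
Fifth harmonic of the second: 5·86.8 = 434.0 Hz.
f_beat = |439.2 − 434.0| = 5.2 Hz.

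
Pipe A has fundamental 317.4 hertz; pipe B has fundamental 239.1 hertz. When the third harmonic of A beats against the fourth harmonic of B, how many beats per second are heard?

Third harmonic of the first: 3·317.4 = 952.2 Hz.
Fourth harmonic of the second: 4·239.1 = 956.4 Hz.
f_beat = |952.2 − 956.4| = 4.2 Hz.

4.2 Hz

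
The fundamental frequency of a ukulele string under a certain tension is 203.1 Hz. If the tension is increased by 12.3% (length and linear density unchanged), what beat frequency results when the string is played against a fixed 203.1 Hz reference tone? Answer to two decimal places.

12.13 Hz

For a string, f ∝ √T, so the new frequency is 203.1·√1.123 = 215.2285 Hz.
f_beat = |215.2285 − 203.1| = 12.13 Hz.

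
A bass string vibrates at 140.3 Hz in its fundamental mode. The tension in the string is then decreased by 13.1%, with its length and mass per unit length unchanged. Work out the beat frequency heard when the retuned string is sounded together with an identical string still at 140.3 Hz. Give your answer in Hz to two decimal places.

For a string, f ∝ √T, so the new frequency is 140.3·√0.869 = 130.7879 Hz.
f_beat = |130.7879 − 140.3| = 9.51 Hz.

9.51 Hz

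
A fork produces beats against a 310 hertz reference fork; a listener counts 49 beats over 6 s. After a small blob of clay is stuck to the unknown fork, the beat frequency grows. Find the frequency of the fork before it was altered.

Beat frequency = 49/6 = 8.1667 Hz.
|f − 310| = 8.1667, so the fork was at either 301.8333 Hz or 318.1667 Hz.
Adding mass to a fork lowers its frequency; the adjustment lowers the fork's frequency.
The beat rate rose, so the adjustment moved the fork further from 310 Hz — it was already below the reference.

301.8333 Hz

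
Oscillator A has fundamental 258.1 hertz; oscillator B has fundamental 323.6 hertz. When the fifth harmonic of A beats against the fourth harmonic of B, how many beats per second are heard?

Fifth harmonic of the first: 5·258.1 = 1290.5 Hz.
Fourth harmonic of the second: 4·323.6 = 1294.4 Hz.
f_beat = |1290.5 − 1294.4| = 3.9 Hz.

3.9 Hz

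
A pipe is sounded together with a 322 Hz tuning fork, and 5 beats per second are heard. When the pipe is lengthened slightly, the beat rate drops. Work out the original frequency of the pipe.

|f − 322| = 5, so the pipe was at either 317 Hz or 327 Hz.
A longer pipe has a lower fundamental; the adjustment lowers the pipe's frequency.
The beat rate fell, so the adjustment moved the pipe toward 322 Hz — it must have started above the reference.

327 Hz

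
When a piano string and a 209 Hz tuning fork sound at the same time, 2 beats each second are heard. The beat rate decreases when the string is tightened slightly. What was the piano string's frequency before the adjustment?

|f − 209| = 2, so the piano string was at either 207 Hz or 211 Hz.
Increasing tension raises a string's frequency; the adjustment raises the piano string's frequency.
The beat rate fell, so the adjustment moved the piano string toward 209 Hz — it must have started below the reference.

207 Hz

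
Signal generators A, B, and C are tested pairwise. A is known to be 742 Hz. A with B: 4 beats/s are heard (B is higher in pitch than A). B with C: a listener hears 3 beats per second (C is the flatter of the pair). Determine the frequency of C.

743 Hz

B is above A, so f_B = 742 + 4 = 746 Hz.
C is below B, so f_C = 746 − 3 = 743 Hz.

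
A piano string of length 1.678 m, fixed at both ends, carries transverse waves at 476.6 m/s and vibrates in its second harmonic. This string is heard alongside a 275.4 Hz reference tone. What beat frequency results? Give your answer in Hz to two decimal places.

8.63 Hz

For a string fixed at both ends, f_n = n·v/(2L) = 2·476.6/(2·1.678) = 284.0286 Hz.
f_beat = |284.0286 − 275.4| = 8.63 Hz.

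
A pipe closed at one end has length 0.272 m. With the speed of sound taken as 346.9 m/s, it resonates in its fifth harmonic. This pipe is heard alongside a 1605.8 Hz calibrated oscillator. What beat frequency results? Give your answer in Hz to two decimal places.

Closed pipe (odd harmonics): f_n = n·v/(4L) = 5·346.9/(4·0.272) = 1594.2096 Hz.
f_beat = |1594.2096 − 1605.8| = 11.59 Hz.

11.59 Hz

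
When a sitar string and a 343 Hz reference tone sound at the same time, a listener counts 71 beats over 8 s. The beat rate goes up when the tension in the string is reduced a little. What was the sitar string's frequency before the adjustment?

334.125 Hz

Beat frequency = 71/8 = 8.875 Hz.
|f − 343| = 8.875, so the sitar string was at either 334.125 Hz or 351.875 Hz.
Lower tension means lower frequency; the adjustment lowers the sitar string's frequency.
The beat rate rose, so the adjustment moved the sitar string further from 343 Hz — it was already below the reference.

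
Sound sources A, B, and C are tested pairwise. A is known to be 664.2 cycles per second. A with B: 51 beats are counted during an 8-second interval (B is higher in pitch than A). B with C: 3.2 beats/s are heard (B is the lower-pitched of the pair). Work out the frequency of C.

A–B: Beat frequency = 51/8 = 6.375 Hz.
B is above A, so f_B = 664.2 + 6.375 = 670.575 Hz.
C is above B, so f_C = 670.575 + 3.2 = 673.775 Hz.

673.775 Hz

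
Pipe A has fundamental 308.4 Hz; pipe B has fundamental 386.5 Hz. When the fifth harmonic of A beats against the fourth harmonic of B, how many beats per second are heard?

4.0 Hz

Fifth harmonic of the first: 5·308.4 = 1542.0 Hz.
Fourth harmonic of the second: 4·386.5 = 1546.0 Hz.
f_beat = |1542.0 − 1546.0| = 4.0 Hz.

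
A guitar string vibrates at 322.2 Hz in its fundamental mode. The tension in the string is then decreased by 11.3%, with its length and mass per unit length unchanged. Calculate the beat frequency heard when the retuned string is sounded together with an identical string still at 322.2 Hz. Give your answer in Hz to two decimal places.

For a string, f ∝ √T, so the new frequency is 322.2·√0.887 = 303.4501 Hz.
f_beat = |303.4501 − 322.2| = 18.75 Hz.

18.75 Hz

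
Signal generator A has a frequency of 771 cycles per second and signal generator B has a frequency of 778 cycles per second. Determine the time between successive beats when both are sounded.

f_beat = |771 − 778| = 7 Hz.
Beat period T = 1 / f_beat = 1 / 7 s.

0.143 s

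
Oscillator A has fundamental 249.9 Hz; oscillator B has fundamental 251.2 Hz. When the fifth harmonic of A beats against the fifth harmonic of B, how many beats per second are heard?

6.5 Hz

Fifth harmonic of the first: 5·249.9 = 1249.5 Hz.
Fifth harmonic of the second: 5·251.2 = 1256.0 Hz.
f_beat = |1249.5 − 1256.0| = 6.5 Hz.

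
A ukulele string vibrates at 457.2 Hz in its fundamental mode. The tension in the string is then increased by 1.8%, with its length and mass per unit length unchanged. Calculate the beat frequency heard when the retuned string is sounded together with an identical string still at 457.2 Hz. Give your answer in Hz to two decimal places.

4.10 Hz

For a string, f ∝ √T, so the new frequency is 457.2·√1.018 = 461.2964 Hz.
f_beat = |461.2964 − 457.2| = 4.10 Hz.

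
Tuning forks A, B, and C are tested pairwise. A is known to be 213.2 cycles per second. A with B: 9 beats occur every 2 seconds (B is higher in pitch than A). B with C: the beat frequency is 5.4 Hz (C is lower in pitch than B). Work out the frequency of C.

212.3 Hz

A–B: Beat frequency = 9/2 = 4.5 Hz.
B is above A, so f_B = 213.2 + 4.5 = 217.7 Hz.
C is below B, so f_C = 217.7 − 5.4 = 212.3 Hz.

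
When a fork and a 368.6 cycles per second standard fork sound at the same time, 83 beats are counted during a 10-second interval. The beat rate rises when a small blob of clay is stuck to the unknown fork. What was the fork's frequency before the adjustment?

360.3 Hz

Beat frequency = 83/10 = 8.3 Hz.
|f − 368.6| = 8.3, so the fork was at either 360.3 Hz or 376.9 Hz.
Adding mass to a fork lowers its frequency; the adjustment lowers the fork's frequency.
The beat rate rose, so the adjustment moved the fork further from 368.6 Hz — it was already below the reference.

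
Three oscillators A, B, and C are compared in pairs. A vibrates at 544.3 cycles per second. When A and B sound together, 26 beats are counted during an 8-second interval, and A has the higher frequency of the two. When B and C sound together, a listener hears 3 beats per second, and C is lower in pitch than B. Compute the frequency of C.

A–B: Beat frequency = 26/8 = 3.25 Hz.
B is below A, so f_B = 544.3 − 3.25 = 541.05 Hz.
C is below B, so f_C = 541.05 − 3 = 538.05 Hz.

538.05 Hz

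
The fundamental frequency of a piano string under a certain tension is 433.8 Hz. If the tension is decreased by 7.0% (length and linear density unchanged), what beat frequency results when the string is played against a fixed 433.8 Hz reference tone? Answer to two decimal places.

For a string, f ∝ √T, so the new frequency is 433.8·√0.930 = 418.3416 Hz.
f_beat = |418.3416 − 433.8| = 15.46 Hz.

15.46 Hz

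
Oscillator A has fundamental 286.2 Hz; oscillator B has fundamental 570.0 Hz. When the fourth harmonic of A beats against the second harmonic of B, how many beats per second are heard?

4.8 Hz

Fourth harmonic of the first: 4·286.2 = 1144.8 Hz.
Second harmonic of the second: 2·570.0 = 1140.0 Hz.
f_beat = |1144.8 − 1140.0| = 4.8 Hz.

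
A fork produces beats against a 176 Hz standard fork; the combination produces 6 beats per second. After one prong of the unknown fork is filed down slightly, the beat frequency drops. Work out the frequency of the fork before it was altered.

|f − 176| = 6, so the fork was at either 170 Hz or 182 Hz.
Filing a prong removes mass and raises the fork's frequency; the adjustment raises the fork's frequency.
The beat rate fell, so the adjustment moved the fork toward 176 Hz — it must have started below the reference.

170 Hz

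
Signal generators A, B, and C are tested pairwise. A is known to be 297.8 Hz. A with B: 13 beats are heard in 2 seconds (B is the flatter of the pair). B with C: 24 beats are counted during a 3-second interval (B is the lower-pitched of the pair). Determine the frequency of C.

A–B: Beat frequency = 13/2 = 6.5 Hz.
B is below A, so f_B = 297.8 − 6.5 = 291.3 Hz.
B–C: Beat frequency = 24/3 = 8 Hz.
C is above B, so f_C = 291.3 + 8 = 299.3 Hz.

299.3 Hz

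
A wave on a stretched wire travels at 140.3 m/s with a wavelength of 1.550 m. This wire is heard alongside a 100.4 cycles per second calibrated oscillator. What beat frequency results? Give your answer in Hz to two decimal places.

9.88 Hz

Source frequency f = v/λ = 140.3/1.550 = 90.5161 Hz.
f_beat = |90.5161 − 100.4| = 9.88 Hz.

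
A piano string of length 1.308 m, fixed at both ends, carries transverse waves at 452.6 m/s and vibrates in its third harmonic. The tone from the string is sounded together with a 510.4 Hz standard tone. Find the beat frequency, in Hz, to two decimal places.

For a string fixed at both ends, f_n = n·v/(2L) = 3·452.6/(2·1.308) = 519.0367 Hz.
f_beat = |519.0367 − 510.4| = 8.64 Hz.

8.64 Hz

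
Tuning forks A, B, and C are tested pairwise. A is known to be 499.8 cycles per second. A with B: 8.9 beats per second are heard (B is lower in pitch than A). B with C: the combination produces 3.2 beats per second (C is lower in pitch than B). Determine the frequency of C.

B is below A, so f_B = 499.8 − 8.9 = 490.9 Hz.
C is below B, so f_C = 490.9 − 3.2 = 487.7 Hz.

487.7 Hz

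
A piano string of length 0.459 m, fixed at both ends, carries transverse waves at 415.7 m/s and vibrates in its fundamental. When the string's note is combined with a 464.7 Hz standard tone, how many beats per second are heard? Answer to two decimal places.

11.87 Hz

For a string fixed at both ends, f_n = n·v/(2L) = 1·415.7/(2·0.459) = 452.8322 Hz.
f_beat = |452.8322 − 464.7| = 11.87 Hz.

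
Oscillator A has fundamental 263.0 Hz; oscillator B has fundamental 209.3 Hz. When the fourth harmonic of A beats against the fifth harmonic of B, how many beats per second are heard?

Fourth harmonic of the first: 4·263.0 = 1052.0 Hz.
Fifth harmonic of the second: 5·209.3 = 1046.5 Hz.
f_beat = |1052.0 − 1046.5| = 5.5 Hz.

5.5 Hz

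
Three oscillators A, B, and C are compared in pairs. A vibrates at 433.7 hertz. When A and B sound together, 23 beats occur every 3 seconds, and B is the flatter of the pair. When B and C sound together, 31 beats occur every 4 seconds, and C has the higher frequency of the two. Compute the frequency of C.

A–B: Beat frequency = 23/3 = 7.6667 Hz.
B is below A, so f_B = 433.7 − 7.6667 = 426.0333 Hz.
B–C: Beat frequency = 31/4 = 7.75 Hz.
C is above B, so f_C = 426.0333 + 7.75 = 433.7833 Hz.

433.7833 Hz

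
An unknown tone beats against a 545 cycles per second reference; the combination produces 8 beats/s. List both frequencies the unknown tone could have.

|f − 545| = 8, so f = 545 ± 8.

537 Hz or 553 Hz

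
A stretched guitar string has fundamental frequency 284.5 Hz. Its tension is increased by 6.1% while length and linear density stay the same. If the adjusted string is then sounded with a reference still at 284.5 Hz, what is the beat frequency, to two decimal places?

8.55 Hz

For a string, f ∝ √T, so the new frequency is 284.5·√1.061 = 293.0488 Hz.
f_beat = |293.0488 − 284.5| = 8.55 Hz.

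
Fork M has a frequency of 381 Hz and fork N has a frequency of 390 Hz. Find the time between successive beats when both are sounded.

0.111 s

f_beat = |381 − 390| = 9 Hz.
Beat period T = 1 / f_beat = 1 / 9 s.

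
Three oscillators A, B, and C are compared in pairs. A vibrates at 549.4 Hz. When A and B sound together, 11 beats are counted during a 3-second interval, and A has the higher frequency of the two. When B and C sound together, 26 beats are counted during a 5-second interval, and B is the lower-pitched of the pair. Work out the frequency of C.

A–B: Beat frequency = 11/3 = 3.6667 Hz.
B is below A, so f_B = 549.4 − 3.6667 = 545.7333 Hz.
B–C: Beat frequency = 26/5 = 5.2 Hz.
C is above B, so f_C = 545.7333 + 5.2 = 550.9333 Hz.

550.9333 Hz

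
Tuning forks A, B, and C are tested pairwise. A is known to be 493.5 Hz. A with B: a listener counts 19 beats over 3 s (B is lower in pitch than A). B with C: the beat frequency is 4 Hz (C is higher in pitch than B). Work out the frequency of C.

A–B: Beat frequency = 19/3 = 6.3333 Hz.
B is below A, so f_B = 493.5 − 6.3333 = 487.1667 Hz.
C is above B, so f_C = 487.1667 + 4 = 491.1667 Hz.

491.1667 Hz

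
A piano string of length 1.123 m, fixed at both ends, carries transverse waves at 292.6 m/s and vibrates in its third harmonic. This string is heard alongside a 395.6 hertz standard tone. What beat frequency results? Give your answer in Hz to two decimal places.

4.77 Hz

For a string fixed at both ends, f_n = n·v/(2L) = 3·292.6/(2·1.123) = 390.8281 Hz.
f_beat = |390.8281 − 395.6| = 4.77 Hz.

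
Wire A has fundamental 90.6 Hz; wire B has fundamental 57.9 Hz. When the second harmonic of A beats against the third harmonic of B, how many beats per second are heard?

Second harmonic of the first: 2·90.6 = 181.2 Hz.
Third harmonic of the second: 3·57.9 = 173.7 Hz.
f_beat = |181.2 − 173.7| = 7.5 Hz.

7.5 Hz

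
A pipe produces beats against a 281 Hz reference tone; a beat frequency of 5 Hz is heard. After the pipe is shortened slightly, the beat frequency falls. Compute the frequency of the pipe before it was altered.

|f − 281| = 5, so the pipe was at either 276 Hz or 286 Hz.
A shorter pipe has a higher fundamental; the adjustment raises the pipe's frequency.
The beat rate fell, so the adjustment moved the pipe toward 281 Hz — it must have started below the reference.

276 Hz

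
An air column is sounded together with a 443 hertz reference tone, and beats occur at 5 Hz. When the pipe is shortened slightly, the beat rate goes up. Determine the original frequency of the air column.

|f − 443| = 5, so the air column was at either 438 Hz or 448 Hz.
A shorter pipe has a higher fundamental; the adjustment raises the air column's frequency.
The beat rate rose, so the adjustment moved the air column further from 443 Hz — it was already above the reference.

448 Hz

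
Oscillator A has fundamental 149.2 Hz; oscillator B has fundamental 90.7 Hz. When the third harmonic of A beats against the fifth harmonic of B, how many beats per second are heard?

Third harmonic of the first: 3·149.2 = 447.6 Hz.
Fifth harmonic of the second: 5·90.7 = 453.5 Hz.
f_beat = |447.6 − 453.5| = 5.9 Hz.

5.9 Hz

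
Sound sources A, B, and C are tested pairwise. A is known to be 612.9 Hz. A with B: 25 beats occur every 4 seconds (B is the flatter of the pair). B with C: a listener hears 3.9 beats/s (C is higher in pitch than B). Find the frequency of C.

A–B: Beat frequency = 25/4 = 6.25 Hz.
B is below A, so f_B = 612.9 − 6.25 = 606.65 Hz.
C is above B, so f_C = 606.65 + 3.9 = 610.55 Hz.

610.55 Hz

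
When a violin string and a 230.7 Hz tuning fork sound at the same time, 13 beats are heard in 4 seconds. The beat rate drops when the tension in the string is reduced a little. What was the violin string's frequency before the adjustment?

Beat frequency = 13/4 = 3.25 Hz.
|f − 230.7| = 3.25, so the violin string was at either 227.45 Hz or 233.95 Hz.
Lower tension means lower frequency; the adjustment lowers the violin string's frequency.
The beat rate fell, so the adjustment moved the violin string toward 230.7 Hz — it must have started above the reference.

233.95 Hz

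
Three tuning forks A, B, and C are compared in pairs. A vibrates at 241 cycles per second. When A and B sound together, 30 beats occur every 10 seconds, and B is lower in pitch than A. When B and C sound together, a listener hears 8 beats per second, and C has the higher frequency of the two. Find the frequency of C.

246 Hz

A–B: Beat frequency = 30/10 = 3 Hz.
B is below A, so f_B = 241 − 3 = 238 Hz.
C is above B, so f_C = 238 + 8 = 246 Hz.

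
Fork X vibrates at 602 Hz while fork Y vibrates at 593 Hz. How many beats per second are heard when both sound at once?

f_beat = |f₁ − f₂|.
|602 − 593| = 9 Hz.

9 Hz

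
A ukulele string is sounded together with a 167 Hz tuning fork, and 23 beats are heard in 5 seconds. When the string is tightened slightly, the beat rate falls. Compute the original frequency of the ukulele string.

162.4 Hz

Beat frequency = 23/5 = 4.6 Hz.
|f − 167| = 4.6, so the ukulele string was at either 162.4 Hz or 171.6 Hz.
Increasing tension raises a string's frequency; the adjustment raises the ukulele string's frequency.
The beat rate fell, so the adjustment moved the ukulele string toward 167 Hz — it must have started below the reference.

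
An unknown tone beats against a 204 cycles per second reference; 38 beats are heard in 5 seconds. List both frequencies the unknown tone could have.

196.4 Hz or 211.6 Hz

Beat frequency = 38/5 = 7.6 Hz.
|f − 204| = 7.6, so f = 204 ± 7.6.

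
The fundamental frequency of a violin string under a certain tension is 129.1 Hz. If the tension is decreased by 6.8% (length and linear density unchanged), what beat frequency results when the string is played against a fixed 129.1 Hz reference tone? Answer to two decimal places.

For a string, f ∝ √T, so the new frequency is 129.1·√0.932 = 124.6333 Hz.
f_beat = |124.6333 − 129.1| = 4.47 Hz.

4.47 Hz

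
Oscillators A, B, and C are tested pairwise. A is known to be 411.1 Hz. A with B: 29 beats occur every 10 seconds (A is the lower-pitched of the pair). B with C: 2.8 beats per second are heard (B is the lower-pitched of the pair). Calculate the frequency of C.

A–B: Beat frequency = 29/10 = 2.9 Hz.
B is above A, so f_B = 411.1 + 2.9 = 414 Hz.
C is above B, so f_C = 414 + 2.8 = 416.8 Hz.

416.8 Hz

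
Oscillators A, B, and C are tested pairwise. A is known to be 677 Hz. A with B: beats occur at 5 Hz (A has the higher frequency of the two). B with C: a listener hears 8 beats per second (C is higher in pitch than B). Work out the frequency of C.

B is below A, so f_B = 677 − 5 = 672 Hz.
C is above B, so f_C = 672 + 8 = 680 Hz.

680 Hz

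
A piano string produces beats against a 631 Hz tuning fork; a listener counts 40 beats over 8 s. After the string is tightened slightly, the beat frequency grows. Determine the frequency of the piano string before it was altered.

Beat frequency = 40/8 = 5 Hz.
|f − 631| = 5, so the piano string was at either 626 Hz or 636 Hz.
Increasing tension raises a string's frequency; the adjustment raises the piano string's frequency.
The beat rate rose, so the adjustment moved the piano string further from 631 Hz — it was already above the reference.

636 Hz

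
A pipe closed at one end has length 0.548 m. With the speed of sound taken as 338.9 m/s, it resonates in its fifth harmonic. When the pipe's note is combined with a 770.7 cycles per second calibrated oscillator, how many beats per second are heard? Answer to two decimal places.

2.34 Hz

Closed pipe (odd harmonics): f_n = n·v/(4L) = 5·338.9/(4·0.548) = 773.0383 Hz.
f_beat = |773.0383 − 770.7| = 2.34 Hz.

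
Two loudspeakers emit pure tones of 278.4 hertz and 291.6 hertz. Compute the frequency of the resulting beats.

13.2 Hz

f_beat = |f₁ − f₂|.
|278.4 − 291.6| = 13.2 Hz.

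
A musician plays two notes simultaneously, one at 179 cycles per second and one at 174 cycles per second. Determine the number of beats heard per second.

5 Hz

The beat frequency equals the magnitude of the frequency difference.
|179 − 174| = 5 Hz.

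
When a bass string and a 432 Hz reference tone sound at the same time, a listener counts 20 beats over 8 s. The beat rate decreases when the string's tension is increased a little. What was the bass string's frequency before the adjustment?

Beat frequency = 20/8 = 2.5 Hz.
|f − 432| = 2.5, so the bass string was at either 429.5 Hz or 434.5 Hz.
Higher tension means higher frequency; the adjustment raises the bass string's frequency.
The beat rate fell, so the adjustment moved the bass string toward 432 Hz — it must have started below the reference.

429.5 Hz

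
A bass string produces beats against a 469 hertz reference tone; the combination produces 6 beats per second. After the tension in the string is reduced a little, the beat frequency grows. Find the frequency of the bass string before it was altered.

|f − 469| = 6, so the bass string was at either 463 Hz or 475 Hz.
Lower tension means lower frequency; the adjustment lowers the bass string's frequency.
The beat rate rose, so the adjustment moved the bass string further from 469 Hz — it was already below the reference.

463 Hz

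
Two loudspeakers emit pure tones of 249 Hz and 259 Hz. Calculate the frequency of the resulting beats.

f_beat = |f₁ − f₂|.
|249 − 259| = 10 Hz.

10 Hz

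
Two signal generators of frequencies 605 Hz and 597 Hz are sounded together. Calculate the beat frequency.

8 Hz

The beat frequency equals the magnitude of the frequency difference.
|605 − 597| = 8 Hz.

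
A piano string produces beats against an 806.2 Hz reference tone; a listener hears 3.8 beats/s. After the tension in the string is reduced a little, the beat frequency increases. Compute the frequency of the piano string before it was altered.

|f − 806.2| = 3.8, so the piano string was at either 802.4 Hz or 810 Hz.
Lower tension means lower frequency; the adjustment lowers the piano string's frequency.
The beat rate rose, so the adjustment moved the piano string further from 806.2 Hz — it was already below the reference.

802.4 Hz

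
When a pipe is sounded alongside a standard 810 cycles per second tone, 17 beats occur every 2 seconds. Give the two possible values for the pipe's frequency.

801.5 Hz or 818.5 Hz

Beat frequency = 17/2 = 8.5 Hz.
|f − 810| = 8.5, so f = 810 ± 8.5.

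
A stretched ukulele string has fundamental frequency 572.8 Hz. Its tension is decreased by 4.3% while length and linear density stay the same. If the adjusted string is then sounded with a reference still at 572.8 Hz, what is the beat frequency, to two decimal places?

12.45 Hz

For a string, f ∝ √T, so the new frequency is 572.8·√0.957 = 560.3495 Hz.
f_beat = |560.3495 − 572.8| = 12.45 Hz.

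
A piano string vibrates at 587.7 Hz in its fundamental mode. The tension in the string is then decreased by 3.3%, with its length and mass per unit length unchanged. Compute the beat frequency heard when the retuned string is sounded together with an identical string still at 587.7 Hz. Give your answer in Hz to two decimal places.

9.78 Hz

For a string, f ∝ √T, so the new frequency is 587.7·√0.967 = 577.9216 Hz.
f_beat = |577.9216 − 587.7| = 9.78 Hz.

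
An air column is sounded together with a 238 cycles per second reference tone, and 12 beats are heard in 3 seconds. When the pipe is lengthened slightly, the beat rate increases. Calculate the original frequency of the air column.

234 Hz

Beat frequency = 12/3 = 4 Hz.
|f − 238| = 4, so the air column was at either 234 Hz or 242 Hz.
A longer pipe has a lower fundamental; the adjustment lowers the air column's frequency.
The beat rate rose, so the adjustment moved the air column further from 238 Hz — it was already below the reference.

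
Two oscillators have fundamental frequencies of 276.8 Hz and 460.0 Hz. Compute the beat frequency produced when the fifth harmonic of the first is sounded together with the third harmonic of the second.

4.0 Hz

Fifth harmonic of the first: 5·276.8 = 1384.0 Hz.
Third harmonic of the second: 3·460.0 = 1380.0 Hz.
f_beat = |1384.0 − 1380.0| = 4.0 Hz.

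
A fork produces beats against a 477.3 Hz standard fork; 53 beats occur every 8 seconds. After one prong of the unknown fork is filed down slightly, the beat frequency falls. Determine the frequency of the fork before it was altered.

470.675 Hz

Beat frequency = 53/8 = 6.625 Hz.
|f − 477.3| = 6.625, so the fork was at either 470.675 Hz or 483.925 Hz.
Filing a prong removes mass and raises the fork's frequency; the adjustment raises the fork's frequency.
The beat rate fell, so the adjustment moved the fork toward 477.3 Hz — it must have started below the reference.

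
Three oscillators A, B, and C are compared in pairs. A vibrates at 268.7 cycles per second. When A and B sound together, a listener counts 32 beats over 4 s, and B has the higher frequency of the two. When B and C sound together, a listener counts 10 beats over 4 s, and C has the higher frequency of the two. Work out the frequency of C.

279.2 Hz

A–B: Beat frequency = 32/4 = 8 Hz.
B is above A, so f_B = 268.7 + 8 = 276.7 Hz.
B–C: Beat frequency = 10/4 = 2.5 Hz.
C is above B, so f_C = 276.7 + 2.5 = 279.2 Hz.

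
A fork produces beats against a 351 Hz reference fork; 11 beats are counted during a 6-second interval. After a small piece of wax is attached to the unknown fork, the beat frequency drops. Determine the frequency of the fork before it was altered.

Beat frequency = 11/6 = 1.8333 Hz.
|f − 351| = 1.8333, so the fork was at either 349.1667 Hz or 352.8333 Hz.
Loading a fork with wax lowers its frequency; the adjustment lowers the fork's frequency.
The beat rate fell, so the adjustment moved the fork toward 351 Hz — it must have started above the reference.

352.8333 Hz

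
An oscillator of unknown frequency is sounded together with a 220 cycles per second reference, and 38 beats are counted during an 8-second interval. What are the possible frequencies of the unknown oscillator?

Beat frequency = 38/8 = 4.75 Hz.
|f − 220| = 4.75, so f = 220 ± 4.75.

215.25 Hz or 224.75 Hz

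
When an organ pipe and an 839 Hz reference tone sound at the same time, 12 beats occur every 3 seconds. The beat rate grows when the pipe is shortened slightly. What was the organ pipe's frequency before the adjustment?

Beat frequency = 12/3 = 4 Hz.
|f − 839| = 4, so the organ pipe was at either 835 Hz or 843 Hz.
A shorter pipe has a higher fundamental; the adjustment raises the organ pipe's frequency.
The beat rate rose, so the adjustment moved the organ pipe further from 839 Hz — it was already above the reference.

843 Hz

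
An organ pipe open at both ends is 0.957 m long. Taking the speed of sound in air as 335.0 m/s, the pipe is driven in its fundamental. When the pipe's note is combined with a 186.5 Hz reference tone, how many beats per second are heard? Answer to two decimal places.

11.47 Hz

Open pipe: f_n = n·v/(2L) = 1·335.0/(2·0.957) = 175.0261 Hz.
f_beat = |175.0261 − 186.5| = 11.47 Hz.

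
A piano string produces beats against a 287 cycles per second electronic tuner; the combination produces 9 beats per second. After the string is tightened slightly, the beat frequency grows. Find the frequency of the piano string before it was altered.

296 Hz

|f − 287| = 9, so the piano string was at either 278 Hz or 296 Hz.
Increasing tension raises a string's frequency; the adjustment raises the piano string's frequency.
The beat rate rose, so the adjustment moved the piano string further from 287 Hz — it was already above the reference.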